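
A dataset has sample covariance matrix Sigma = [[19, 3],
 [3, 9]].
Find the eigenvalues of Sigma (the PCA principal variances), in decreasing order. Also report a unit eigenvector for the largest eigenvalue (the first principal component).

Step 1 — characteristic polynomial of 2×2 Sigma:
  det(Sigma - λI) = λ² - trace · λ + det = 0.
  trace = 19 + 9 = 28, det = 19·9 - (3)² = 162.
Step 2 — discriminant:
  Δ = trace² - 4·det = 784 - 648 = 136.
Step 3 — eigenvalues:
  λ = (trace ± √Δ)/2 = (28 ± 11.6619)/2,
  λ_1 = 19.831,  λ_2 = 8.169.

Step 4 — unit eigenvector for λ_1: solve (Sigma - λ_1 I)v = 0. First row:
  (19 - 19.831)·v_x + (3)·v_y = 0, i.e. (-0.831)·v_x + (3)·v_y = 0,
  so v ∝ (b, λ_1 - a) = (3, 0.831) = u.
  ||u|| = √((3)² + (0.831)²) = √(9.6905) ≈ 3.113,
  v_1 = u/||u|| ≈ (0.9637, 0.2669) (||v_1|| = 1).

λ_1 = 19.831,  λ_2 = 8.169;  v_1 ≈ (0.9637, 0.2669)


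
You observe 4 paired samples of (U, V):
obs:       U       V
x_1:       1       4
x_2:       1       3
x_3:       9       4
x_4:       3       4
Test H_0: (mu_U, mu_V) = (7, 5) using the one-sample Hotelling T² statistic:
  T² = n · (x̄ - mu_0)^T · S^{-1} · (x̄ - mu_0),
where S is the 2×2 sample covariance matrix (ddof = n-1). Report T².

Step 1 — sample mean vector:
  mean(U) = (1 + 1 + 9 + 3) / 4 = 14/4 = 3.5
  mean(V) = (4 + 3 + 4 + 4) / 4 = 15/4 = 3.75
  x̄ = (3.5, 3.75),  deviation x̄ - mu_0 = (3.5, 3.75) - (7, 5) = (-3.5, -1.25).

Step 2 — sample covariance matrix, S[i,j] = (1/(n-1)) · Σ_k (x_{k,i} - mean_i) · (x_{k,j} - mean_j), divisor n-1 = 3:
  S[U,U] = ((-2.5)·(-2.5) + (-2.5)·(-2.5) + (5.5)·(5.5) + (-0.5)·(-0.5)) / 3 = 43/3 = 14.3333
  S[U,V] = ((-2.5)·(0.25) + (-2.5)·(-0.75) + (5.5)·(0.25) + (-0.5)·(0.25)) / 3 = 2.5/3 = 0.8333
  S[V,V] = ((0.25)·(0.25) + (-0.75)·(-0.75) + (0.25)·(0.25) + (0.25)·(0.25)) / 3 = 0.75/3 = 0.25
  S = [[14.3333, 0.8333],
 [0.8333, 0.25]].

Step 3 — invert S. det(S) = 14.3333·0.25 - (0.8333)² = 2.8889.
  S^{-1} = (1/det) · [[d, -b], [-b, a]] = [[0.0865, -0.2885],
 [-0.2885, 4.9615]].

Step 4 — quadratic form (x̄ - mu_0)^T · S^{-1} · (x̄ - mu_0):
  S^{-1} · (x̄ - mu_0) = (0.0577, -5.1923),
  (x̄ - mu_0)^T · [...] = (-3.5)·(0.0577) + (-1.25)·(-5.1923) = 6.2885.

Step 5 — scale by n: T² = 4 · 6.2885 = 25.1538.

T² ≈ 25.1538


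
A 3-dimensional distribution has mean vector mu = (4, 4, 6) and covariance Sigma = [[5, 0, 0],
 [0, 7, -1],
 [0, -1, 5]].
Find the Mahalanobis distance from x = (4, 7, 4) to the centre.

Step 1 — centre the observation: (x - mu) = (0, 3, -2).

Step 2 — invert Sigma (cofactor / det for 3×3, or solve directly):
  Sigma^{-1} = [[0.2, 0, 0],
 [0, 0.1471, 0.0294],
 [0, 0.0294, 0.2059]].

Step 3 — form the quadratic (x - mu)^T · Sigma^{-1} · (x - mu):
  Sigma^{-1} · (x - mu) = (0, 0.3824, -0.3235).
  (x - mu)^T · [Sigma^{-1} · (x - mu)] = (0)·(0) + (3)·(0.3824) + (-2)·(-0.3235) = 1.7941.

Step 4 — take square root: d = √(1.7941) ≈ 1.3394.

d(x, mu) = √(1.7941) ≈ 1.3394


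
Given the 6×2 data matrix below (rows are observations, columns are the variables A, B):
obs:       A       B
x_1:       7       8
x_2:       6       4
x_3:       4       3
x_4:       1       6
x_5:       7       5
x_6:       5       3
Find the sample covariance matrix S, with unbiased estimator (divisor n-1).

Step 1 — column means:
  mean(A) = (7 + 6 + 4 + 1 + 7 + 5) / 6 = 30/6 = 5
  mean(B) = (8 + 4 + 3 + 6 + 5 + 3) / 6 = 29/6 = 4.8333

Step 2 — sample covariance S[i,j] = (1/(n-1)) · Σ_k (x_{k,i} - mean_i) · (x_{k,j} - mean_j), with n-1 = 5.
  S[A,A] = ((2)·(2) + (1)·(1) + (-1)·(-1) + (-4)·(-4) + (2)·(2) + (0)·(0)) / 5 = 26/5 = 5.2
  S[A,B] = ((2)·(3.1667) + (1)·(-0.8333) + (-1)·(-1.8333) + (-4)·(1.1667) + (2)·(0.1667) + (0)·(-1.8333)) / 5 = 3/5 = 0.6
  S[B,B] = ((3.1667)·(3.1667) + (-0.8333)·(-0.8333) + (-1.8333)·(-1.8333) + (1.1667)·(1.1667) + (0.1667)·(0.1667) + (-1.8333)·(-1.8333)) / 5 = 18.8333/5 = 3.7667

S is symmetric (S[j,i] = S[i,j]). Assembling:

S = [[5.2, 0.6],
 [0.6, 3.7667]]


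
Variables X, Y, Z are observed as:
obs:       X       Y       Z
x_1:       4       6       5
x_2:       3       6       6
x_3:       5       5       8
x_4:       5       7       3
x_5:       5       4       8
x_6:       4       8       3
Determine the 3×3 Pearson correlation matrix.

Step 1 — column means:
  mean(X) = (4 + 3 + 5 + 5 + 5 + 4) / 6 = 26/6 = 4.3333
  mean(Y) = (6 + 6 + 5 + 7 + 4 + 8) / 6 = 36/6 = 6
  mean(Z) = (5 + 6 + 8 + 3 + 8 + 3) / 6 = 33/6 = 5.5

Step 2 — sample variances and covariances s[i,j] = (1/(n-1)) · Σ_k (x_{k,i} - mean_i) · (x_{k,j} - mean_j), with n-1 = 5:
  s[X,X] = ((-0.3333)·(-0.3333) + (-1.3333)·(-1.3333) + (0.6667)·(0.6667) + (0.6667)·(0.6667) + (0.6667)·(0.6667) + (-0.3333)·(-0.3333)) / 5 = 3.3333/5 = 0.6667
  s[X,Y] = ((-0.3333)·(0) + (-1.3333)·(0) + (0.6667)·(-1) + (0.6667)·(1) + (0.6667)·(-2) + (-0.3333)·(2)) / 5 = -2/5 = -0.4
  s[X,Z] = ((-0.3333)·(-0.5) + (-1.3333)·(0.5) + (0.6667)·(2.5) + (0.6667)·(-2.5) + (0.6667)·(2.5) + (-0.3333)·(-2.5)) / 5 = 2/5 = 0.4
  s[Y,Y] = ((0)·(0) + (0)·(0) + (-1)·(-1) + (1)·(1) + (-2)·(-2) + (2)·(2)) / 5 = 10/5 = 2
  s[Y,Z] = ((0)·(-0.5) + (0)·(0.5) + (-1)·(2.5) + (1)·(-2.5) + (-2)·(2.5) + (2)·(-2.5)) / 5 = -15/5 = -3
  s[Z,Z] = ((-0.5)·(-0.5) + (0.5)·(0.5) + (2.5)·(2.5) + (-2.5)·(-2.5) + (2.5)·(2.5) + (-2.5)·(-2.5)) / 5 = 25.5/5 = 5.1
  Sample standard deviations s_i = √(s[i,i]):
  s(X) = √(0.6667) = 0.8165
  s(Y) = √(2) = 1.4142
  s(Z) = √(5.1) = 2.2583

Step 3 — r_{ij} = s_{ij} / (s_i · s_j):
  r[X,X] = 1 (diagonal).
  r[X,Y] = -0.4 / (0.8165 · 1.4142) = -0.4 / 1.1547 = -0.3464
  r[X,Z] = 0.4 / (0.8165 · 2.2583) = 0.4 / 1.8439 = 0.2169
  r[Y,Y] = 1 (diagonal).
  r[Y,Z] = -3 / (1.4142 · 2.2583) = -3 / 3.1937 = -0.9393
  r[Z,Z] = 1 (diagonal).

R is symmetric with unit diagonal. Assembling:

R = [[1, -0.3464, 0.2169],
 [-0.3464, 1, -0.9393],
 [0.2169, -0.9393, 1]]


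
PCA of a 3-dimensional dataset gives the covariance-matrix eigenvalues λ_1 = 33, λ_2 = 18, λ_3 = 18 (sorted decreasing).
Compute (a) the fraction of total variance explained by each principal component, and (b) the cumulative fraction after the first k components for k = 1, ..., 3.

Step 1 — total variance = trace(Sigma) = Σ λ_i = 33 + 18 + 18 = 69.

Step 2 — fraction explained by component i = λ_i / Σ λ:
  PC1: 33/69 = 0.4783
  PC2: 18/69 = 0.2609
  PC3: 18/69 = 0.2609

Step 3 — cumulative fraction after k components = (λ_1 + ... + λ_k) / Σ λ:
  k = 1: 33/69 = 0.4783
  k = 2: (33 + 18)/69 = 51/69 = 0.7391
  k = 3: (33 + 18 + 18)/69 = 69/69 = 1

Summary (fraction, with percent):

explained: PC1 0.4783 (47.83%), PC2 0.2609 (26.09%), PC3 0.2609 (26.09%);  cumulative: 0.4783, 0.7391, 1


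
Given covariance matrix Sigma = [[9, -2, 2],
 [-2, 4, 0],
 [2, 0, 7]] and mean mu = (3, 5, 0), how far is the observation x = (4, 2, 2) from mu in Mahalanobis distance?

Step 1 — centre the observation: (x - mu) = (1, -3, 2).

Step 2 — invert Sigma (cofactor / det for 3×3, or solve directly):
  Sigma^{-1} = [[0.1346, 0.0673, -0.0385],
 [0.0673, 0.2837, -0.0192],
 [-0.0385, -0.0192, 0.1538]].

Step 3 — form the quadratic (x - mu)^T · Sigma^{-1} · (x - mu):
  Sigma^{-1} · (x - mu) = (-0.1442, -0.8221, 0.3269).
  (x - mu)^T · [Sigma^{-1} · (x - mu)] = (1)·(-0.1442) + (-3)·(-0.8221) + (2)·(0.3269) = 2.976.

Step 4 — take square root: d = √(2.976) ≈ 1.7251.

d(x, mu) = √(2.976) ≈ 1.7251


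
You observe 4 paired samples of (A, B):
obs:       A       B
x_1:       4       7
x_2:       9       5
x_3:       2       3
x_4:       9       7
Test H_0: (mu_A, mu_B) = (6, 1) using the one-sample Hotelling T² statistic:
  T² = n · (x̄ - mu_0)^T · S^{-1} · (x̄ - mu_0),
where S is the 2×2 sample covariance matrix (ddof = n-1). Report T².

Step 1 — sample mean vector:
  mean(A) = (4 + 9 + 2 + 9) / 4 = 24/4 = 6
  mean(B) = (7 + 5 + 3 + 7) / 4 = 22/4 = 5.5
  x̄ = (6, 5.5),  deviation x̄ - mu_0 = (6, 5.5) - (6, 1) = (0, 4.5).

Step 2 — sample covariance matrix, S[i,j] = (1/(n-1)) · Σ_k (x_{k,i} - mean_i) · (x_{k,j} - mean_j), divisor n-1 = 3:
  S[A,A] = ((-2)·(-2) + (3)·(3) + (-4)·(-4) + (3)·(3)) / 3 = 38/3 = 12.6667
  S[A,B] = ((-2)·(1.5) + (3)·(-0.5) + (-4)·(-2.5) + (3)·(1.5)) / 3 = 10/3 = 3.3333
  S[B,B] = ((1.5)·(1.5) + (-0.5)·(-0.5) + (-2.5)·(-2.5) + (1.5)·(1.5)) / 3 = 11/3 = 3.6667
  S = [[12.6667, 3.3333],
 [3.3333, 3.6667]].

Step 3 — invert S. det(S) = 12.6667·3.6667 - (3.3333)² = 35.3333.
  S^{-1} = (1/det) · [[d, -b], [-b, a]] = [[0.1038, -0.0943],
 [-0.0943, 0.3585]].

Step 4 — quadratic form (x̄ - mu_0)^T · S^{-1} · (x̄ - mu_0):
  S^{-1} · (x̄ - mu_0) = (-0.4245, 1.6132),
  (x̄ - mu_0)^T · [...] = (0)·(-0.4245) + (4.5)·(1.6132) = 7.2594.

Step 5 — scale by n: T² = 4 · 7.2594 = 29.0377.

T² ≈ 29.0377


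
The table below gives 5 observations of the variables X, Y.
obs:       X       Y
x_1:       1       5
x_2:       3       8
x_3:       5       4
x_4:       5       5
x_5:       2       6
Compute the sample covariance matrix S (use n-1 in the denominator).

Step 1 — column means:
  mean(X) = (1 + 3 + 5 + 5 + 2) / 5 = 16/5 = 3.2
  mean(Y) = (5 + 8 + 4 + 5 + 6) / 5 = 28/5 = 5.6

Step 2 — sample covariance S[i,j] = (1/(n-1)) · Σ_k (x_{k,i} - mean_i) · (x_{k,j} - mean_j), with n-1 = 4.
  S[X,X] = ((-2.2)·(-2.2) + (-0.2)·(-0.2) + (1.8)·(1.8) + (1.8)·(1.8) + (-1.2)·(-1.2)) / 4 = 12.8/4 = 3.2
  S[X,Y] = ((-2.2)·(-0.6) + (-0.2)·(2.4) + (1.8)·(-1.6) + (1.8)·(-0.6) + (-1.2)·(0.4)) / 4 = -3.6/4 = -0.9
  S[Y,Y] = ((-0.6)·(-0.6) + (2.4)·(2.4) + (-1.6)·(-1.6) + (-0.6)·(-0.6) + (0.4)·(0.4)) / 4 = 9.2/4 = 2.3

S is symmetric (S[j,i] = S[i,j]). Assembling:

S = [[3.2, -0.9],
 [-0.9, 2.3]]


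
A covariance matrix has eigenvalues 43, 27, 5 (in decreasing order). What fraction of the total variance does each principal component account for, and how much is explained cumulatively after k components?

Step 1 — total variance = trace(Sigma) = Σ λ_i = 43 + 27 + 5 = 75.

Step 2 — fraction explained by component i = λ_i / Σ λ:
  PC1: 43/75 = 0.5733
  PC2: 27/75 = 0.36
  PC3: 5/75 = 0.0667

Step 3 — cumulative fraction after k components = (λ_1 + ... + λ_k) / Σ λ:
  k = 1: 43/75 = 0.5733
  k = 2: (43 + 27)/75 = 70/75 = 0.9333
  k = 3: (43 + 27 + 5)/75 = 75/75 = 1

Summary (fraction, with percent):

explained: PC1 0.5733 (57.33%), PC2 0.36 (36%), PC3 0.0667 (6.67%);  cumulative: 0.5733, 0.9333, 1


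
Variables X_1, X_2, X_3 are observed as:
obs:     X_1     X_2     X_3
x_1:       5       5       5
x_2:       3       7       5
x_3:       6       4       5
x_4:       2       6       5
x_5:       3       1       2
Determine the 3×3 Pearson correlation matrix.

Step 1 — column means:
  mean(X_1) = (5 + 3 + 6 + 2 + 3) / 5 = 19/5 = 3.8
  mean(X_2) = (5 + 7 + 4 + 6 + 1) / 5 = 23/5 = 4.6
  mean(X_3) = (5 + 5 + 5 + 5 + 2) / 5 = 22/5 = 4.4

Step 2 — sample variances and covariances s[i,j] = (1/(n-1)) · Σ_k (x_{k,i} - mean_i) · (x_{k,j} - mean_j), with n-1 = 4:
  s[X_1,X_1] = ((1.2)·(1.2) + (-0.8)·(-0.8) + (2.2)·(2.2) + (-1.8)·(-1.8) + (-0.8)·(-0.8)) / 4 = 10.8/4 = 2.7
  s[X_1,X_2] = ((1.2)·(0.4) + (-0.8)·(2.4) + (2.2)·(-0.6) + (-1.8)·(1.4) + (-0.8)·(-3.6)) / 4 = -2.4/4 = -0.6
  s[X_1,X_3] = ((1.2)·(0.6) + (-0.8)·(0.6) + (2.2)·(0.6) + (-1.8)·(0.6) + (-0.8)·(-2.4)) / 4 = 2.4/4 = 0.6
  s[X_2,X_2] = ((0.4)·(0.4) + (2.4)·(2.4) + (-0.6)·(-0.6) + (1.4)·(1.4) + (-3.6)·(-3.6)) / 4 = 21.2/4 = 5.3
  s[X_2,X_3] = ((0.4)·(0.6) + (2.4)·(0.6) + (-0.6)·(0.6) + (1.4)·(0.6) + (-3.6)·(-2.4)) / 4 = 10.8/4 = 2.7
  s[X_3,X_3] = ((0.6)·(0.6) + (0.6)·(0.6) + (0.6)·(0.6) + (0.6)·(0.6) + (-2.4)·(-2.4)) / 4 = 7.2/4 = 1.8
  Sample standard deviations s_i = √(s[i,i]):
  s(X_1) = √(2.7) = 1.6432
  s(X_2) = √(5.3) = 2.3022
  s(X_3) = √(1.8) = 1.3416

Step 3 — r_{ij} = s_{ij} / (s_i · s_j):
  r[X_1,X_1] = 1 (diagonal).
  r[X_1,X_2] = -0.6 / (1.6432 · 2.3022) = -0.6 / 3.7829 = -0.1586
  r[X_1,X_3] = 0.6 / (1.6432 · 1.3416) = 0.6 / 2.2045 = 0.2722
  r[X_2,X_2] = 1 (diagonal).
  r[X_2,X_3] = 2.7 / (2.3022 · 1.3416) = 2.7 / 3.0887 = 0.8742
  r[X_3,X_3] = 1 (diagonal).

R is symmetric with unit diagonal. Assembling:

R = [[1, -0.1586, 0.2722],
 [-0.1586, 1, 0.8742],
 [0.2722, 0.8742, 1]]


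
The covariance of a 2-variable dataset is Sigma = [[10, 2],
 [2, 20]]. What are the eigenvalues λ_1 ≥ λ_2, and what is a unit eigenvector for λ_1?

Step 1 — characteristic polynomial of 2×2 Sigma:
  det(Sigma - λI) = λ² - trace · λ + det = 0.
  trace = 10 + 20 = 30, det = 10·20 - (2)² = 196.
Step 2 — discriminant:
  Δ = trace² - 4·det = 900 - 784 = 116.
Step 3 — eigenvalues:
  λ = (trace ± √Δ)/2 = (30 ± 10.7703)/2,
  λ_1 = 20.3852,  λ_2 = 9.6148.

Step 4 — unit eigenvector for λ_1: solve (Sigma - λ_1 I)v = 0. First row:
  (10 - 20.3852)·v_x + (2)·v_y = 0, i.e. (-10.3852)·v_x + (2)·v_y = 0,
  so v ∝ (b, λ_1 - a) = (2, 10.3852) = u.
  ||u|| = √((2)² + (10.3852)²) = √(111.8516) ≈ 10.576,
  v_1 = u/||u|| ≈ (0.1891, 0.982) (||v_1|| = 1).

λ_1 = 20.3852,  λ_2 = 9.6148;  v_1 ≈ (0.1891, 0.982)


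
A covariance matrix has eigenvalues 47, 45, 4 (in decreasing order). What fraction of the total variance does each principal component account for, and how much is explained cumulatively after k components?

Step 1 — total variance = trace(Sigma) = Σ λ_i = 47 + 45 + 4 = 96.

Step 2 — fraction explained by component i = λ_i / Σ λ:
  PC1: 47/96 = 0.4896
  PC2: 45/96 = 0.4688
  PC3: 4/96 = 0.0417

Step 3 — cumulative fraction after k components = (λ_1 + ... + λ_k) / Σ λ:
  k = 1: 47/96 = 0.4896
  k = 2: (47 + 45)/96 = 92/96 = 0.9583
  k = 3: (47 + 45 + 4)/96 = 96/96 = 1

Summary (fraction, with percent):

explained: PC1 0.4896 (48.96%), PC2 0.4688 (46.88%), PC3 0.0417 (4.17%);  cumulative: 0.4896, 0.9583, 1


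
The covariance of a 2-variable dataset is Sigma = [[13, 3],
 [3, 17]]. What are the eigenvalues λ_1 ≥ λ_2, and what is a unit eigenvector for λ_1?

Step 1 — characteristic polynomial of 2×2 Sigma:
  det(Sigma - λI) = λ² - trace · λ + det = 0.
  trace = 13 + 17 = 30, det = 13·17 - (3)² = 212.
Step 2 — discriminant:
  Δ = trace² - 4·det = 900 - 848 = 52.
Step 3 — eigenvalues:
  λ = (trace ± √Δ)/2 = (30 ± 7.2111)/2,
  λ_1 = 18.6056,  λ_2 = 11.3944.

Step 4 — unit eigenvector for λ_1: solve (Sigma - λ_1 I)v = 0. First row:
  (13 - 18.6056)·v_x + (3)·v_y = 0, i.e. (-5.6056)·v_x + (3)·v_y = 0,
  so v ∝ (b, λ_1 - a) = (3, 5.6056) = u.
  ||u|| = √((3)² + (5.6056)²) = √(40.4222) ≈ 6.3578,
  v_1 = u/||u|| ≈ (0.4719, 0.8817) (||v_1|| = 1).

λ_1 = 18.6056,  λ_2 = 11.3944;  v_1 ≈ (0.4719, 0.8817)


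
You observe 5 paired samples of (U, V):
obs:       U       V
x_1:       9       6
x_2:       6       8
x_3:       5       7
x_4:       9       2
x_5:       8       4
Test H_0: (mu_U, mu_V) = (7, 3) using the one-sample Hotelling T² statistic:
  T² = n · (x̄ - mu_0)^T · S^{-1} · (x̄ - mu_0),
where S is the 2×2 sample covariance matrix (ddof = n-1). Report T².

Step 1 — sample mean vector:
  mean(U) = (9 + 6 + 5 + 9 + 8) / 5 = 37/5 = 7.4
  mean(V) = (6 + 8 + 7 + 2 + 4) / 5 = 27/5 = 5.4
  x̄ = (7.4, 5.4),  deviation x̄ - mu_0 = (7.4, 5.4) - (7, 3) = (0.4, 2.4).

Step 2 — sample covariance matrix, S[i,j] = (1/(n-1)) · Σ_k (x_{k,i} - mean_i) · (x_{k,j} - mean_j), divisor n-1 = 4:
  S[U,U] = ((1.6)·(1.6) + (-1.4)·(-1.4) + (-2.4)·(-2.4) + (1.6)·(1.6) + (0.6)·(0.6)) / 4 = 13.2/4 = 3.3
  S[U,V] = ((1.6)·(0.6) + (-1.4)·(2.6) + (-2.4)·(1.6) + (1.6)·(-3.4) + (0.6)·(-1.4)) / 4 = -12.8/4 = -3.2
  S[V,V] = ((0.6)·(0.6) + (2.6)·(2.6) + (1.6)·(1.6) + (-3.4)·(-3.4) + (-1.4)·(-1.4)) / 4 = 23.2/4 = 5.8
  S = [[3.3, -3.2],
 [-3.2, 5.8]].

Step 3 — invert S. det(S) = 3.3·5.8 - (-3.2)² = 8.9.
  S^{-1} = (1/det) · [[d, -b], [-b, a]] = [[0.6517, 0.3596],
 [0.3596, 0.3708]].

Step 4 — quadratic form (x̄ - mu_0)^T · S^{-1} · (x̄ - mu_0):
  S^{-1} · (x̄ - mu_0) = (1.1236, 1.0337),
  (x̄ - mu_0)^T · [...] = (0.4)·(1.1236) + (2.4)·(1.0337) = 2.9303.

Step 5 — scale by n: T² = 5 · 2.9303 = 14.6517.

T² ≈ 14.6517


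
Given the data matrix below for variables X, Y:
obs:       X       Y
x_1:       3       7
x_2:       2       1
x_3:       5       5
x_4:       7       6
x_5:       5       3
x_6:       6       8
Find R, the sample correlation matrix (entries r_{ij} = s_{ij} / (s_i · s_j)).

Step 1 — column means:
  mean(X) = (3 + 2 + 5 + 7 + 5 + 6) / 6 = 28/6 = 4.6667
  mean(Y) = (7 + 1 + 5 + 6 + 3 + 8) / 6 = 30/6 = 5

Step 2 — sample variances and covariances s[i,j] = (1/(n-1)) · Σ_k (x_{k,i} - mean_i) · (x_{k,j} - mean_j), with n-1 = 5:
  s[X,X] = ((-1.6667)·(-1.6667) + (-2.6667)·(-2.6667) + (0.3333)·(0.3333) + (2.3333)·(2.3333) + (0.3333)·(0.3333) + (1.3333)·(1.3333)) / 5 = 17.3333/5 = 3.4667
  s[X,Y] = ((-1.6667)·(2) + (-2.6667)·(-4) + (0.3333)·(0) + (2.3333)·(1) + (0.3333)·(-2) + (1.3333)·(3)) / 5 = 13/5 = 2.6
  s[Y,Y] = ((2)·(2) + (-4)·(-4) + (0)·(0) + (1)·(1) + (-2)·(-2) + (3)·(3)) / 5 = 34/5 = 6.8
  Sample standard deviations s_i = √(s[i,i]):
  s(X) = √(3.4667) = 1.8619
  s(Y) = √(6.8) = 2.6077

Step 3 — r_{ij} = s_{ij} / (s_i · s_j):
  r[X,X] = 1 (diagonal).
  r[X,Y] = 2.6 / (1.8619 · 2.6077) = 2.6 / 4.8552 = 0.5355
  r[Y,Y] = 1 (diagonal).

R is symmetric with unit diagonal. Assembling:

R = [[1, 0.5355],
 [0.5355, 1]]


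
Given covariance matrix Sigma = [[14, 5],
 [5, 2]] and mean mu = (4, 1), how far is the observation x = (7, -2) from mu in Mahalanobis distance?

Step 1 — centre the observation: (x - mu) = (3, -3).

Step 2 — invert Sigma. det(Sigma) = 14·2 - (5)² = 3.
  Sigma^{-1} = (1/det) · [[d, -b], [-b, a]] = [[0.6667, -1.6667],
 [-1.6667, 4.6667]].

Step 3 — form the quadratic (x - mu)^T · Sigma^{-1} · (x - mu):
  Sigma^{-1} · (x - mu) = (7, -19).
  (x - mu)^T · [Sigma^{-1} · (x - mu)] = (3)·(7) + (-3)·(-19) = 78.

Step 4 — take square root: d = √(78) ≈ 8.8318.

d(x, mu) = √(78) ≈ 8.8318


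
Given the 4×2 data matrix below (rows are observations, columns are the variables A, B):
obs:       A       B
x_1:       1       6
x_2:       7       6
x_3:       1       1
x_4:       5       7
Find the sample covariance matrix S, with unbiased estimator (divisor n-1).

Step 1 — column means:
  mean(A) = (1 + 7 + 1 + 5) / 4 = 14/4 = 3.5
  mean(B) = (6 + 6 + 1 + 7) / 4 = 20/4 = 5

Step 2 — sample covariance S[i,j] = (1/(n-1)) · Σ_k (x_{k,i} - mean_i) · (x_{k,j} - mean_j), with n-1 = 3.
  S[A,A] = ((-2.5)·(-2.5) + (3.5)·(3.5) + (-2.5)·(-2.5) + (1.5)·(1.5)) / 3 = 27/3 = 9
  S[A,B] = ((-2.5)·(1) + (3.5)·(1) + (-2.5)·(-4) + (1.5)·(2)) / 3 = 14/3 = 4.6667
  S[B,B] = ((1)·(1) + (1)·(1) + (-4)·(-4) + (2)·(2)) / 3 = 22/3 = 7.3333

S is symmetric (S[j,i] = S[i,j]). Assembling:

S = [[9, 4.6667],
 [4.6667, 7.3333]]


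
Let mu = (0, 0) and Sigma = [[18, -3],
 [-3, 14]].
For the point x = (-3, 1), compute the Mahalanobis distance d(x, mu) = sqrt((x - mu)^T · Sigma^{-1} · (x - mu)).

Step 1 — centre the observation: (x - mu) = (-3, 1).

Step 2 — invert Sigma. det(Sigma) = 18·14 - (-3)² = 243.
  Sigma^{-1} = (1/det) · [[d, -b], [-b, a]] = [[0.0576, 0.0123],
 [0.0123, 0.0741]].

Step 3 — form the quadratic (x - mu)^T · Sigma^{-1} · (x - mu):
  Sigma^{-1} · (x - mu) = (-0.1605, 0.037).
  (x - mu)^T · [Sigma^{-1} · (x - mu)] = (-3)·(-0.1605) + (1)·(0.037) = 0.5185.

Step 4 — take square root: d = √(0.5185) ≈ 0.7201.

d(x, mu) = √(0.5185) ≈ 0.7201


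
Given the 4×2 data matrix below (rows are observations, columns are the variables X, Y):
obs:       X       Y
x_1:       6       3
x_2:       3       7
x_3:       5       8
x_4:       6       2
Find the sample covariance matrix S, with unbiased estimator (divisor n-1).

Step 1 — column means:
  mean(X) = (6 + 3 + 5 + 6) / 4 = 20/4 = 5
  mean(Y) = (3 + 7 + 8 + 2) / 4 = 20/4 = 5

Step 2 — sample covariance S[i,j] = (1/(n-1)) · Σ_k (x_{k,i} - mean_i) · (x_{k,j} - mean_j), with n-1 = 3.
  S[X,X] = ((1)·(1) + (-2)·(-2) + (0)·(0) + (1)·(1)) / 3 = 6/3 = 2
  S[X,Y] = ((1)·(-2) + (-2)·(2) + (0)·(3) + (1)·(-3)) / 3 = -9/3 = -3
  S[Y,Y] = ((-2)·(-2) + (2)·(2) + (3)·(3) + (-3)·(-3)) / 3 = 26/3 = 8.6667

S is symmetric (S[j,i] = S[i,j]). Assembling:

S = [[2, -3],
 [-3, 8.6667]]


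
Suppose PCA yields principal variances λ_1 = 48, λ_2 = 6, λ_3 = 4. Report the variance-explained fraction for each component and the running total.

Step 1 — total variance = trace(Sigma) = Σ λ_i = 48 + 6 + 4 = 58.

Step 2 — fraction explained by component i = λ_i / Σ λ:
  PC1: 48/58 = 0.8276
  PC2: 6/58 = 0.1034
  PC3: 4/58 = 0.069

Step 3 — cumulative fraction after k components = (λ_1 + ... + λ_k) / Σ λ:
  k = 1: 48/58 = 0.8276
  k = 2: (48 + 6)/58 = 54/58 = 0.931
  k = 3: (48 + 6 + 4)/58 = 58/58 = 1

Summary (fraction, with percent):

explained: PC1 0.8276 (82.76%), PC2 0.1034 (10.34%), PC3 0.069 (6.9%);  cumulative: 0.8276, 0.931, 1


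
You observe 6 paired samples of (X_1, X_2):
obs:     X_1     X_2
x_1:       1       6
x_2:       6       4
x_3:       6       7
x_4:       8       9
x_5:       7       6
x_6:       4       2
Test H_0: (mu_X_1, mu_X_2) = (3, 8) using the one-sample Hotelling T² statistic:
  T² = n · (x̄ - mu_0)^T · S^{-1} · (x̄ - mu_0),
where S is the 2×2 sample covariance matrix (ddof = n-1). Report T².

Step 1 — sample mean vector:
  mean(X_1) = (1 + 6 + 6 + 8 + 7 + 4) / 6 = 32/6 = 5.3333
  mean(X_2) = (6 + 4 + 7 + 9 + 6 + 2) / 6 = 34/6 = 5.6667
  x̄ = (5.3333, 5.6667),  deviation x̄ - mu_0 = (5.3333, 5.6667) - (3, 8) = (2.3333, -2.3333).

Step 2 — sample covariance matrix, S[i,j] = (1/(n-1)) · Σ_k (x_{k,i} - mean_i) · (x_{k,j} - mean_j), divisor n-1 = 5:
  S[X_1,X_1] = ((-4.3333)·(-4.3333) + (0.6667)·(0.6667) + (0.6667)·(0.6667) + (2.6667)·(2.6667) + (1.6667)·(1.6667) + (-1.3333)·(-1.3333)) / 5 = 31.3333/5 = 6.2667
  S[X_1,X_2] = ((-4.3333)·(0.3333) + (0.6667)·(-1.6667) + (0.6667)·(1.3333) + (2.6667)·(3.3333) + (1.6667)·(0.3333) + (-1.3333)·(-3.6667)) / 5 = 12.6667/5 = 2.5333
  S[X_2,X_2] = ((0.3333)·(0.3333) + (-1.6667)·(-1.6667) + (1.3333)·(1.3333) + (3.3333)·(3.3333) + (0.3333)·(0.3333) + (-3.6667)·(-3.6667)) / 5 = 29.3333/5 = 5.8667
  S = [[6.2667, 2.5333],
 [2.5333, 5.8667]].

Step 3 — invert S. det(S) = 6.2667·5.8667 - (2.5333)² = 30.3467.
  S^{-1} = (1/det) · [[d, -b], [-b, a]] = [[0.1933, -0.0835],
 [-0.0835, 0.2065]].

Step 4 — quadratic form (x̄ - mu_0)^T · S^{-1} · (x̄ - mu_0):
  S^{-1} · (x̄ - mu_0) = (0.6459, -0.6766),
  (x̄ - mu_0)^T · [...] = (2.3333)·(0.6459) + (-2.3333)·(-0.6766) = 3.0858.

Step 5 — scale by n: T² = 6 · 3.0858 = 18.5149.

T² ≈ 18.5149


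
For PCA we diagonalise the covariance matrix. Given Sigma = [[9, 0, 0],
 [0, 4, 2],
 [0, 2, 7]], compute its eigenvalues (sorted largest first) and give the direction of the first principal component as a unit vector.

Step 1 — characteristic polynomial p(λ) = det(λI - Sigma) = λ³ - tr·λ² + c_1·λ - det, where tr = trace, c_1 = sum of the principal 2×2 minors, det = det(Sigma):
  tr = 9 + 4 + 7 = 20,
  c_1 = (9·4 - (0)²) + (9·7 - (0)²) + (4·7 - (2)²) = 36 + 63 + 24 = 123,
  det = 9·(4·7 - (2)²) - (0)·((0)·7 - (2)·(0)) + (0)·((0)·(2) - 4·(0)) = 9·(24) - (0)·(0) + (0)·(0) = 216.
  So p(λ) = λ³ - 20λ² + 123λ - 216.
Step 2 — look for an integer root (rational root theorem: any rational root is an integer divisor of 216). Testing λ = 3:
  p(3) = 27 - 180 + 369 - 216 = 0  ✓
  Dividing out (λ - 3): p(λ) = (λ - 3)(λ² - 17λ + 72).
Step 3 — remaining eigenvalues from the quadratic λ² - 17λ + 72 = 0:
  Δ = 17² - 4·72 = 289 - 288 = 1,  λ = (17 ± √1)/2 = (17 ± 1)/2 = 9 or 8.
  Sorted: λ_1 = 9,  λ_2 = 8,  λ_3 = 3  (check: sum = 20 = tr ✓).

Step 4 — unit eigenvector for λ_1 = 9: v spans the null space of (Sigma - λ_1 I), whose rows are
  r_1 = (0, 0, 0),  r_2 = (0, -5, 2),  r_3 = (0, 2, -2).
  v is orthogonal to every row, so take v ∝ r_2 × r_3 = ((-5)·(-2) - (2)·(2), (2)·(0) - (0)·(-2), (0)·(2) - (-5)·(0)) = (6, 0, 0).
  Rescale (divide by 6): u = (1, 0, 0).
  ||u|| = √((1)² + (0)² + (0)²) = √(1) = 1,  v_1 = u/||u|| ≈ (1, 0, 0) (||v_1|| = 1).

λ_1 = 9,  λ_2 = 8,  λ_3 = 3;  v_1 ≈ (1, 0, 0)


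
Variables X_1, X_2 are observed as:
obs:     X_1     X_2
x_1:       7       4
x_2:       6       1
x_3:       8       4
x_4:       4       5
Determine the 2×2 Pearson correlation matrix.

Step 1 — column means:
  mean(X_1) = (7 + 6 + 8 + 4) / 4 = 25/4 = 6.25
  mean(X_2) = (4 + 1 + 4 + 5) / 4 = 14/4 = 3.5

Step 2 — sample variances and covariances s[i,j] = (1/(n-1)) · Σ_k (x_{k,i} - mean_i) · (x_{k,j} - mean_j), with n-1 = 3:
  s[X_1,X_1] = ((0.75)·(0.75) + (-0.25)·(-0.25) + (1.75)·(1.75) + (-2.25)·(-2.25)) / 3 = 8.75/3 = 2.9167
  s[X_1,X_2] = ((0.75)·(0.5) + (-0.25)·(-2.5) + (1.75)·(0.5) + (-2.25)·(1.5)) / 3 = -1.5/3 = -0.5
  s[X_2,X_2] = ((0.5)·(0.5) + (-2.5)·(-2.5) + (0.5)·(0.5) + (1.5)·(1.5)) / 3 = 9/3 = 3
  Sample standard deviations s_i = √(s[i,i]):
  s(X_1) = √(2.9167) = 1.7078
  s(X_2) = √(3) = 1.7321

Step 3 — r_{ij} = s_{ij} / (s_i · s_j):
  r[X_1,X_1] = 1 (diagonal).
  r[X_1,X_2] = -0.5 / (1.7078 · 1.7321) = -0.5 / 2.958 = -0.169
  r[X_2,X_2] = 1 (diagonal).

R is symmetric with unit diagonal. Assembling:

R = [[1, -0.169],
 [-0.169, 1]]


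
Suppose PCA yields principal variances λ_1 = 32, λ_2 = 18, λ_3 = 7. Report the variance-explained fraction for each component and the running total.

Step 1 — total variance = trace(Sigma) = Σ λ_i = 32 + 18 + 7 = 57.

Step 2 — fraction explained by component i = λ_i / Σ λ:
  PC1: 32/57 = 0.5614
  PC2: 18/57 = 0.3158
  PC3: 7/57 = 0.1228

Step 3 — cumulative fraction after k components = (λ_1 + ... + λ_k) / Σ λ:
  k = 1: 32/57 = 0.5614
  k = 2: (32 + 18)/57 = 50/57 = 0.8772
  k = 3: (32 + 18 + 7)/57 = 57/57 = 1

Summary (fraction, with percent):

explained: PC1 0.5614 (56.14%), PC2 0.3158 (31.58%), PC3 0.1228 (12.28%);  cumulative: 0.5614, 0.8772, 1


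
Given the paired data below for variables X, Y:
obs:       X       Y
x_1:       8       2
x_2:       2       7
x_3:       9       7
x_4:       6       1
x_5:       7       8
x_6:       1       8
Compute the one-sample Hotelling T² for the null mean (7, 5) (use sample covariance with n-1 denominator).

Step 1 — sample mean vector:
  mean(X) = (8 + 2 + 9 + 6 + 7 + 1) / 6 = 33/6 = 5.5
  mean(Y) = (2 + 7 + 7 + 1 + 8 + 8) / 6 = 33/6 = 5.5
  x̄ = (5.5, 5.5),  deviation x̄ - mu_0 = (5.5, 5.5) - (7, 5) = (-1.5, 0.5).

Step 2 — sample covariance matrix, S[i,j] = (1/(n-1)) · Σ_k (x_{k,i} - mean_i) · (x_{k,j} - mean_j), divisor n-1 = 5:
  S[X,X] = ((2.5)·(2.5) + (-3.5)·(-3.5) + (3.5)·(3.5) + (0.5)·(0.5) + (1.5)·(1.5) + (-4.5)·(-4.5)) / 5 = 53.5/5 = 10.7
  S[X,Y] = ((2.5)·(-3.5) + (-3.5)·(1.5) + (3.5)·(1.5) + (0.5)·(-4.5) + (1.5)·(2.5) + (-4.5)·(2.5)) / 5 = -18.5/5 = -3.7
  S[Y,Y] = ((-3.5)·(-3.5) + (1.5)·(1.5) + (1.5)·(1.5) + (-4.5)·(-4.5) + (2.5)·(2.5) + (2.5)·(2.5)) / 5 = 49.5/5 = 9.9
  S = [[10.7, -3.7],
 [-3.7, 9.9]].

Step 3 — invert S. det(S) = 10.7·9.9 - (-3.7)² = 92.24.
  S^{-1} = (1/det) · [[d, -b], [-b, a]] = [[0.1073, 0.0401],
 [0.0401, 0.116]].

Step 4 — quadratic form (x̄ - mu_0)^T · S^{-1} · (x̄ - mu_0):
  S^{-1} · (x̄ - mu_0) = (-0.1409, -0.0022),
  (x̄ - mu_0)^T · [...] = (-1.5)·(-0.1409) + (0.5)·(-0.0022) = 0.2103.

Step 5 — scale by n: T² = 6 · 0.2103 = 1.2619.

T² ≈ 1.2619


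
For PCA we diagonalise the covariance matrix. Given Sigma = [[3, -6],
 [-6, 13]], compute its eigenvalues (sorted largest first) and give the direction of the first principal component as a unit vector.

Step 1 — characteristic polynomial of 2×2 Sigma:
  det(Sigma - λI) = λ² - trace · λ + det = 0.
  trace = 3 + 13 = 16, det = 3·13 - (-6)² = 3.
Step 2 — discriminant:
  Δ = trace² - 4·det = 256 - 12 = 244.
Step 3 — eigenvalues:
  λ = (trace ± √Δ)/2 = (16 ± 15.6205)/2,
  λ_1 = 15.8102,  λ_2 = 0.1898.

Step 4 — unit eigenvector for λ_1: solve (Sigma - λ_1 I)v = 0. First row:
  (3 - 15.8102)·v_x + (-6)·v_y = 0, i.e. (-12.8102)·v_x + (-6)·v_y = 0,
  so v ∝ (b, λ_1 - a) = (-6, 12.8102); multiply by -1 so the first entry is positive: u = (6, -12.8102).
  ||u|| = √((6)² + (-12.8102)²) = √(200.1025) ≈ 14.1458,
  v_1 = u/||u|| ≈ (0.4242, -0.9056) (||v_1|| = 1).

λ_1 = 15.8102,  λ_2 = 0.1898;  v_1 ≈ (0.4242, -0.9056)


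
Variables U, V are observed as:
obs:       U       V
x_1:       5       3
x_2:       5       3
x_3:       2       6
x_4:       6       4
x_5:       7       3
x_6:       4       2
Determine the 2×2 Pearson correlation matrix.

Step 1 — column means:
  mean(U) = (5 + 5 + 2 + 6 + 7 + 4) / 6 = 29/6 = 4.8333
  mean(V) = (3 + 3 + 6 + 4 + 3 + 2) / 6 = 21/6 = 3.5

Step 2 — sample variances and covariances s[i,j] = (1/(n-1)) · Σ_k (x_{k,i} - mean_i) · (x_{k,j} - mean_j), with n-1 = 5:
  s[U,U] = ((0.1667)·(0.1667) + (0.1667)·(0.1667) + (-2.8333)·(-2.8333) + (1.1667)·(1.1667) + (2.1667)·(2.1667) + (-0.8333)·(-0.8333)) / 5 = 14.8333/5 = 2.9667
  s[U,V] = ((0.1667)·(-0.5) + (0.1667)·(-0.5) + (-2.8333)·(2.5) + (1.1667)·(0.5) + (2.1667)·(-0.5) + (-0.8333)·(-1.5)) / 5 = -6.5/5 = -1.3
  s[V,V] = ((-0.5)·(-0.5) + (-0.5)·(-0.5) + (2.5)·(2.5) + (0.5)·(0.5) + (-0.5)·(-0.5) + (-1.5)·(-1.5)) / 5 = 9.5/5 = 1.9
  Sample standard deviations s_i = √(s[i,i]):
  s(U) = √(2.9667) = 1.7224
  s(V) = √(1.9) = 1.3784

Step 3 — r_{ij} = s_{ij} / (s_i · s_j):
  r[U,U] = 1 (diagonal).
  r[U,V] = -1.3 / (1.7224 · 1.3784) = -1.3 / 2.3742 = -0.5476
  r[V,V] = 1 (diagonal).

R is symmetric with unit diagonal. Assembling:

R = [[1, -0.5476],
 [-0.5476, 1]]


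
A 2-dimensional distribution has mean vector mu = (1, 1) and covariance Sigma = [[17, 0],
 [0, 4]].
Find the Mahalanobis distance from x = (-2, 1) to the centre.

Step 1 — centre the observation: (x - mu) = (-3, 0).

Step 2 — invert Sigma. det(Sigma) = 17·4 - (0)² = 68.
  Sigma^{-1} = (1/det) · [[d, -b], [-b, a]] = [[0.0588, 0],
 [0, 0.25]].

Step 3 — form the quadratic (x - mu)^T · Sigma^{-1} · (x - mu):
  Sigma^{-1} · (x - mu) = (-0.1765, 0).
  (x - mu)^T · [Sigma^{-1} · (x - mu)] = (-3)·(-0.1765) + (0)·(0) = 0.5294.

Step 4 — take square root: d = √(0.5294) ≈ 0.7276.

d(x, mu) = √(0.5294) ≈ 0.7276


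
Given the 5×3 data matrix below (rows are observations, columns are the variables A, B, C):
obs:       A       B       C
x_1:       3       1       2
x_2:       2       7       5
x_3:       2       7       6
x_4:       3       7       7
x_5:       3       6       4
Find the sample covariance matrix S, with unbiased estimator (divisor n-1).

Step 1 — column means:
  mean(A) = (3 + 2 + 2 + 3 + 3) / 5 = 13/5 = 2.6
  mean(B) = (1 + 7 + 7 + 7 + 6) / 5 = 28/5 = 5.6
  mean(C) = (2 + 5 + 6 + 7 + 4) / 5 = 24/5 = 4.8

Step 2 — sample covariance S[i,j] = (1/(n-1)) · Σ_k (x_{k,i} - mean_i) · (x_{k,j} - mean_j), with n-1 = 4.
  S[A,A] = ((0.4)·(0.4) + (-0.6)·(-0.6) + (-0.6)·(-0.6) + (0.4)·(0.4) + (0.4)·(0.4)) / 4 = 1.2/4 = 0.3
  S[A,B] = ((0.4)·(-4.6) + (-0.6)·(1.4) + (-0.6)·(1.4) + (0.4)·(1.4) + (0.4)·(0.4)) / 4 = -2.8/4 = -0.7
  S[A,C] = ((0.4)·(-2.8) + (-0.6)·(0.2) + (-0.6)·(1.2) + (0.4)·(2.2) + (0.4)·(-0.8)) / 4 = -1.4/4 = -0.35
  S[B,B] = ((-4.6)·(-4.6) + (1.4)·(1.4) + (1.4)·(1.4) + (1.4)·(1.4) + (0.4)·(0.4)) / 4 = 27.2/4 = 6.8
  S[B,C] = ((-4.6)·(-2.8) + (1.4)·(0.2) + (1.4)·(1.2) + (1.4)·(2.2) + (0.4)·(-0.8)) / 4 = 17.6/4 = 4.4
  S[C,C] = ((-2.8)·(-2.8) + (0.2)·(0.2) + (1.2)·(1.2) + (2.2)·(2.2) + (-0.8)·(-0.8)) / 4 = 14.8/4 = 3.7

S is symmetric (S[j,i] = S[i,j]). Assembling:

S = [[0.3, -0.7, -0.35],
 [-0.7, 6.8, 4.4],
 [-0.35, 4.4, 3.7]]


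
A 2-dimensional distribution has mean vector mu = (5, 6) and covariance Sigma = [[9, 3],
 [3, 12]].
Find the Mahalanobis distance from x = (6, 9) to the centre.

Step 1 — centre the observation: (x - mu) = (1, 3).

Step 2 — invert Sigma. det(Sigma) = 9·12 - (3)² = 99.
  Sigma^{-1} = (1/det) · [[d, -b], [-b, a]] = [[0.1212, -0.0303],
 [-0.0303, 0.0909]].

Step 3 — form the quadratic (x - mu)^T · Sigma^{-1} · (x - mu):
  Sigma^{-1} · (x - mu) = (0.0303, 0.2424).
  (x - mu)^T · [Sigma^{-1} · (x - mu)] = (1)·(0.0303) + (3)·(0.2424) = 0.7576.

Step 4 — take square root: d = √(0.7576) ≈ 0.8704.

d(x, mu) = √(0.7576) ≈ 0.8704


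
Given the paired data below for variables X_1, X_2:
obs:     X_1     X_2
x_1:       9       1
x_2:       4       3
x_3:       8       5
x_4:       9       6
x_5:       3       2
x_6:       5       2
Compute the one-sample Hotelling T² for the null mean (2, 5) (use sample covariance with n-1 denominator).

Step 1 — sample mean vector:
  mean(X_1) = (9 + 4 + 8 + 9 + 3 + 5) / 6 = 38/6 = 6.3333
  mean(X_2) = (1 + 3 + 5 + 6 + 2 + 2) / 6 = 19/6 = 3.1667
  x̄ = (6.3333, 3.1667),  deviation x̄ - mu_0 = (6.3333, 3.1667) - (2, 5) = (4.3333, -1.8333).

Step 2 — sample covariance matrix, S[i,j] = (1/(n-1)) · Σ_k (x_{k,i} - mean_i) · (x_{k,j} - mean_j), divisor n-1 = 5:
  S[X_1,X_1] = ((2.6667)·(2.6667) + (-2.3333)·(-2.3333) + (1.6667)·(1.6667) + (2.6667)·(2.6667) + (-3.3333)·(-3.3333) + (-1.3333)·(-1.3333)) / 5 = 35.3333/5 = 7.0667
  S[X_1,X_2] = ((2.6667)·(-2.1667) + (-2.3333)·(-0.1667) + (1.6667)·(1.8333) + (2.6667)·(2.8333) + (-3.3333)·(-1.1667) + (-1.3333)·(-1.1667)) / 5 = 10.6667/5 = 2.1333
  S[X_2,X_2] = ((-2.1667)·(-2.1667) + (-0.1667)·(-0.1667) + (1.8333)·(1.8333) + (2.8333)·(2.8333) + (-1.1667)·(-1.1667) + (-1.1667)·(-1.1667)) / 5 = 18.8333/5 = 3.7667
  S = [[7.0667, 2.1333],
 [2.1333, 3.7667]].

Step 3 — invert S. det(S) = 7.0667·3.7667 - (2.1333)² = 22.0667.
  S^{-1} = (1/det) · [[d, -b], [-b, a]] = [[0.1707, -0.0967],
 [-0.0967, 0.3202]].

Step 4 — quadratic form (x̄ - mu_0)^T · S^{-1} · (x̄ - mu_0):
  S^{-1} · (x̄ - mu_0) = (0.9169, -1.006),
  (x̄ - mu_0)^T · [...] = (4.3333)·(0.9169) + (-1.8333)·(-1.006) = 5.8177.

Step 5 — scale by n: T² = 6 · 5.8177 = 34.9063.

T² ≈ 34.9063


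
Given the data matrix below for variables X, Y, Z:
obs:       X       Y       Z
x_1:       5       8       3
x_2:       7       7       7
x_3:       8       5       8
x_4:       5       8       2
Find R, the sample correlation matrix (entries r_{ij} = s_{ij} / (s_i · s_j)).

Step 1 — column means:
  mean(X) = (5 + 7 + 8 + 5) / 4 = 25/4 = 6.25
  mean(Y) = (8 + 7 + 5 + 8) / 4 = 28/4 = 7
  mean(Z) = (3 + 7 + 8 + 2) / 4 = 20/4 = 5

Step 2 — sample variances and covariances s[i,j] = (1/(n-1)) · Σ_k (x_{k,i} - mean_i) · (x_{k,j} - mean_j), with n-1 = 3:
  s[X,X] = ((-1.25)·(-1.25) + (0.75)·(0.75) + (1.75)·(1.75) + (-1.25)·(-1.25)) / 3 = 6.75/3 = 2.25
  s[X,Y] = ((-1.25)·(1) + (0.75)·(0) + (1.75)·(-2) + (-1.25)·(1)) / 3 = -6/3 = -2
  s[X,Z] = ((-1.25)·(-2) + (0.75)·(2) + (1.75)·(3) + (-1.25)·(-3)) / 3 = 13/3 = 4.3333
  s[Y,Y] = ((1)·(1) + (0)·(0) + (-2)·(-2) + (1)·(1)) / 3 = 6/3 = 2
  s[Y,Z] = ((1)·(-2) + (0)·(2) + (-2)·(3) + (1)·(-3)) / 3 = -11/3 = -3.6667
  s[Z,Z] = ((-2)·(-2) + (2)·(2) + (3)·(3) + (-3)·(-3)) / 3 = 26/3 = 8.6667
  Sample standard deviations s_i = √(s[i,i]):
  s(X) = √(2.25) = 1.5
  s(Y) = √(2) = 1.4142
  s(Z) = √(8.6667) = 2.9439

Step 3 — r_{ij} = s_{ij} / (s_i · s_j):
  r[X,X] = 1 (diagonal).
  r[X,Y] = -2 / (1.5 · 1.4142) = -2 / 2.1213 = -0.9428
  r[X,Z] = 4.3333 / (1.5 · 2.9439) = 4.3333 / 4.4159 = 0.9813
  r[Y,Y] = 1 (diagonal).
  r[Y,Z] = -3.6667 / (1.4142 · 2.9439) = -3.6667 / 4.1633 = -0.8807
  r[Z,Z] = 1 (diagonal).

R is symmetric with unit diagonal. Assembling:

R = [[1, -0.9428, 0.9813],
 [-0.9428, 1, -0.8807],
 [0.9813, -0.8807, 1]]


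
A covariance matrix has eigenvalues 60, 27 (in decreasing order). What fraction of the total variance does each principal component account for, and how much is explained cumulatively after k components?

Step 1 — total variance = trace(Sigma) = Σ λ_i = 60 + 27 = 87.

Step 2 — fraction explained by component i = λ_i / Σ λ:
  PC1: 60/87 = 0.6897
  PC2: 27/87 = 0.3103

Step 3 — cumulative fraction after k components = (λ_1 + ... + λ_k) / Σ λ:
  k = 1: 60/87 = 0.6897
  k = 2: (60 + 27)/87 = 87/87 = 1

Summary (fraction, with percent):

explained: PC1 0.6897 (68.97%), PC2 0.3103 (31.03%);  cumulative: 0.6897, 1


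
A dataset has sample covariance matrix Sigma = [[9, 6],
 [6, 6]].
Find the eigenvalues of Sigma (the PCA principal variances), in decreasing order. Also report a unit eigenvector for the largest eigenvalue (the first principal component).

Step 1 — characteristic polynomial of 2×2 Sigma:
  det(Sigma - λI) = λ² - trace · λ + det = 0.
  trace = 9 + 6 = 15, det = 9·6 - (6)² = 18.
Step 2 — discriminant:
  Δ = trace² - 4·det = 225 - 72 = 153.
Step 3 — eigenvalues:
  λ = (trace ± √Δ)/2 = (15 ± 12.3693)/2,
  λ_1 = 13.6847,  λ_2 = 1.3153.

Step 4 — unit eigenvector for λ_1: solve (Sigma - λ_1 I)v = 0. First row:
  (9 - 13.6847)·v_x + (6)·v_y = 0, i.e. (-4.6847)·v_x + (6)·v_y = 0,
  so v ∝ (b, λ_1 - a) = (6, 4.6847) = u.
  ||u|| = √((6)² + (4.6847)²) = √(57.946) ≈ 7.6122,
  v_1 = u/||u|| ≈ (0.7882, 0.6154) (||v_1|| = 1).

λ_1 = 13.6847,  λ_2 = 1.3153;  v_1 ≈ (0.7882, 0.6154)


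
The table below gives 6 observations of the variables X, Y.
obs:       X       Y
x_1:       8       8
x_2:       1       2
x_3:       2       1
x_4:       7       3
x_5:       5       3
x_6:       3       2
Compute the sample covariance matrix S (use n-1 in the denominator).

Step 1 — column means:
  mean(X) = (8 + 1 + 2 + 7 + 5 + 3) / 6 = 26/6 = 4.3333
  mean(Y) = (8 + 2 + 1 + 3 + 3 + 2) / 6 = 19/6 = 3.1667

Step 2 — sample covariance S[i,j] = (1/(n-1)) · Σ_k (x_{k,i} - mean_i) · (x_{k,j} - mean_j), with n-1 = 5.
  S[X,X] = ((3.6667)·(3.6667) + (-3.3333)·(-3.3333) + (-2.3333)·(-2.3333) + (2.6667)·(2.6667) + (0.6667)·(0.6667) + (-1.3333)·(-1.3333)) / 5 = 39.3333/5 = 7.8667
  S[X,Y] = ((3.6667)·(4.8333) + (-3.3333)·(-1.1667) + (-2.3333)·(-2.1667) + (2.6667)·(-0.1667) + (0.6667)·(-0.1667) + (-1.3333)·(-1.1667)) / 5 = 27.6667/5 = 5.5333
  S[Y,Y] = ((4.8333)·(4.8333) + (-1.1667)·(-1.1667) + (-2.1667)·(-2.1667) + (-0.1667)·(-0.1667) + (-0.1667)·(-0.1667) + (-1.1667)·(-1.1667)) / 5 = 30.8333/5 = 6.1667

S is symmetric (S[j,i] = S[i,j]). Assembling:

S = [[7.8667, 5.5333],
 [5.5333, 6.1667]]


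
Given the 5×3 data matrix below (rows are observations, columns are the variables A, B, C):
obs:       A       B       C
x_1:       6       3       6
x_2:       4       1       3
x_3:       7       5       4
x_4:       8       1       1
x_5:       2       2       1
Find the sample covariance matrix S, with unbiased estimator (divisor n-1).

Step 1 — column means:
  mean(A) = (6 + 4 + 7 + 8 + 2) / 5 = 27/5 = 5.4
  mean(B) = (3 + 1 + 5 + 1 + 2) / 5 = 12/5 = 2.4
  mean(C) = (6 + 3 + 4 + 1 + 1) / 5 = 15/5 = 3

Step 2 — sample covariance S[i,j] = (1/(n-1)) · Σ_k (x_{k,i} - mean_i) · (x_{k,j} - mean_j), with n-1 = 4.
  S[A,A] = ((0.6)·(0.6) + (-1.4)·(-1.4) + (1.6)·(1.6) + (2.6)·(2.6) + (-3.4)·(-3.4)) / 4 = 23.2/4 = 5.8
  S[A,B] = ((0.6)·(0.6) + (-1.4)·(-1.4) + (1.6)·(2.6) + (2.6)·(-1.4) + (-3.4)·(-0.4)) / 4 = 4.2/4 = 1.05
  S[A,C] = ((0.6)·(3) + (-1.4)·(0) + (1.6)·(1) + (2.6)·(-2) + (-3.4)·(-2)) / 4 = 5/4 = 1.25
  S[B,B] = ((0.6)·(0.6) + (-1.4)·(-1.4) + (2.6)·(2.6) + (-1.4)·(-1.4) + (-0.4)·(-0.4)) / 4 = 11.2/4 = 2.8
  S[B,C] = ((0.6)·(3) + (-1.4)·(0) + (2.6)·(1) + (-1.4)·(-2) + (-0.4)·(-2)) / 4 = 8/4 = 2
  S[C,C] = ((3)·(3) + (0)·(0) + (1)·(1) + (-2)·(-2) + (-2)·(-2)) / 4 = 18/4 = 4.5

S is symmetric (S[j,i] = S[i,j]). Assembling:

S = [[5.8, 1.05, 1.25],
 [1.05, 2.8, 2],
 [1.25, 2, 4.5]]


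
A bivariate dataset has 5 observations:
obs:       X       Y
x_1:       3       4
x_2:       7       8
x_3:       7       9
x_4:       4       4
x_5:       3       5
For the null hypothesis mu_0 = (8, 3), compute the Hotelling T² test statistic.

Step 1 — sample mean vector:
  mean(X) = (3 + 7 + 7 + 4 + 3) / 5 = 24/5 = 4.8
  mean(Y) = (4 + 8 + 9 + 4 + 5) / 5 = 30/5 = 6
  x̄ = (4.8, 6),  deviation x̄ - mu_0 = (4.8, 6) - (8, 3) = (-3.2, 3).

Step 2 — sample covariance matrix, S[i,j] = (1/(n-1)) · Σ_k (x_{k,i} - mean_i) · (x_{k,j} - mean_j), divisor n-1 = 4:
  S[X,X] = ((-1.8)·(-1.8) + (2.2)·(2.2) + (2.2)·(2.2) + (-0.8)·(-0.8) + (-1.8)·(-1.8)) / 4 = 16.8/4 = 4.2
  S[X,Y] = ((-1.8)·(-2) + (2.2)·(2) + (2.2)·(3) + (-0.8)·(-2) + (-1.8)·(-1)) / 4 = 18/4 = 4.5
  S[Y,Y] = ((-2)·(-2) + (2)·(2) + (3)·(3) + (-2)·(-2) + (-1)·(-1)) / 4 = 22/4 = 5.5
  S = [[4.2, 4.5],
 [4.5, 5.5]].

Step 3 — invert S. det(S) = 4.2·5.5 - (4.5)² = 2.85.
  S^{-1} = (1/det) · [[d, -b], [-b, a]] = [[1.9298, -1.5789],
 [-1.5789, 1.4737]].

Step 4 — quadratic form (x̄ - mu_0)^T · S^{-1} · (x̄ - mu_0):
  S^{-1} · (x̄ - mu_0) = (-10.9123, 9.4737),
  (x̄ - mu_0)^T · [...] = (-3.2)·(-10.9123) + (3)·(9.4737) = 63.3404.

Step 5 — scale by n: T² = 5 · 63.3404 = 316.7018.

T² ≈ 316.7018
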